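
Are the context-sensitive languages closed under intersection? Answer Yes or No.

Yes

An LBA keeps a copy of the input on a second track, runs the LBA for L₁, and if that accepts restores the input and runs the LBA for L₂; linear space suffices, so L₁ ∩ L₂ is context-sensitive.
So the context-sensitive languages are closed under intersection.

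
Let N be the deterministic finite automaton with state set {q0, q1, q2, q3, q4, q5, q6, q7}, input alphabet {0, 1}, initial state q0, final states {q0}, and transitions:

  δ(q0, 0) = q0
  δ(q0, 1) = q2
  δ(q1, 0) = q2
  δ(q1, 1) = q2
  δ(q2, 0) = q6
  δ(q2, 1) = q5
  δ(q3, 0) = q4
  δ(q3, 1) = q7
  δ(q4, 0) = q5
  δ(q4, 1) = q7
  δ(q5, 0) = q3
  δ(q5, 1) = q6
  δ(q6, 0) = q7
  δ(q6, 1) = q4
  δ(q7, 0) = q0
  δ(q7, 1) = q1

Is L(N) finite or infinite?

infinite

State q0 is reachable from the start and can reach an accepting state, and it lies on the cycle q0 → q0.
Traversing that cycle any number of times yields accepted strings of unbounded length, so the language is infinite.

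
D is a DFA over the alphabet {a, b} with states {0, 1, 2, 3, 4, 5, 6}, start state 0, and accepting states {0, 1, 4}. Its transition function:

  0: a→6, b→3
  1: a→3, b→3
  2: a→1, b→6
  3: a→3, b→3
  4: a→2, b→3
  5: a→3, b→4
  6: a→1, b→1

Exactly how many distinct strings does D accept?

3

The useful subgraph on states {0, 1, 6} is acyclic, so L(D) is finite; the longest accepting path visits 3 useful states, giving maximum string length 2.
Counting accepting paths from 0 by length: 1 of length 0, 2 of length 2. Total 3.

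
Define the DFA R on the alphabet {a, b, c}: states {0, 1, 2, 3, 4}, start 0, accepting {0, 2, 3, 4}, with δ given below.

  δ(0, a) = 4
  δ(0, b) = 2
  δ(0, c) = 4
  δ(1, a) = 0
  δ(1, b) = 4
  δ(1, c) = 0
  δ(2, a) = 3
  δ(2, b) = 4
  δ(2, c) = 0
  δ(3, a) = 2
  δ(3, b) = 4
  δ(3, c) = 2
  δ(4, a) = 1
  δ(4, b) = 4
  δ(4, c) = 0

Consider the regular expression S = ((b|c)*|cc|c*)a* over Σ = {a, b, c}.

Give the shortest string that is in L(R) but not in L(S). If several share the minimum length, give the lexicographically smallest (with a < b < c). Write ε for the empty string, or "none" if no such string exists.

ab

The string ab is accepted by R but not by S.
No shorter string lies in the difference, and ab is the lexicographically first length-2 string in L(R) \ L(S).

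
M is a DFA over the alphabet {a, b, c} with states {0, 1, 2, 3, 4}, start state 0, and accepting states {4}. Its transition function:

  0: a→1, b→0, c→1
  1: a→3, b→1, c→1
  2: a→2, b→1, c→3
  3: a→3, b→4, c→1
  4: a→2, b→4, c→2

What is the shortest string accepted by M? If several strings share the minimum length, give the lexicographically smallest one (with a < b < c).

aab

A breadth-first search from 0 reaches an accepting state first via the path 0 → 1 → 3 → 4 on input aab.
No string of length < 3 is accepted (BFS exhausts all shorter strings without reaching an accepting state), and aab is the lexicographically least accepting string of length 3.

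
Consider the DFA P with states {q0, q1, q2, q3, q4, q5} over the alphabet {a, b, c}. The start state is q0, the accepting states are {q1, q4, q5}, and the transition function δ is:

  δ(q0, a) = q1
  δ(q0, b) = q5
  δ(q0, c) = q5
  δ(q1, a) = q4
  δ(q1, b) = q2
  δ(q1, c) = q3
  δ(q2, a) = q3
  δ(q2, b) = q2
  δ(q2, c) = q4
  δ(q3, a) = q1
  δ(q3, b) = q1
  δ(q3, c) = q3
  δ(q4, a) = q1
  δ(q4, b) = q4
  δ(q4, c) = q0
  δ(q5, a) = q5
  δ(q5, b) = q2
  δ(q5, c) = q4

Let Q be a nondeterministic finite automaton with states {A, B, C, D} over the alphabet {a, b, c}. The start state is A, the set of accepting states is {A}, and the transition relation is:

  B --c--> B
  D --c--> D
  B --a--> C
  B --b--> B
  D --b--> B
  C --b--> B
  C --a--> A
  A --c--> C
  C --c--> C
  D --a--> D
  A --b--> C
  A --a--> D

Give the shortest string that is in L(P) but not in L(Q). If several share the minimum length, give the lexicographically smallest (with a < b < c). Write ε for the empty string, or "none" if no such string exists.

a

The string a is accepted by P but not by Q.
No shorter string lies in the difference, and a is the lexicographically first length-1 string in L(P) \ L(Q).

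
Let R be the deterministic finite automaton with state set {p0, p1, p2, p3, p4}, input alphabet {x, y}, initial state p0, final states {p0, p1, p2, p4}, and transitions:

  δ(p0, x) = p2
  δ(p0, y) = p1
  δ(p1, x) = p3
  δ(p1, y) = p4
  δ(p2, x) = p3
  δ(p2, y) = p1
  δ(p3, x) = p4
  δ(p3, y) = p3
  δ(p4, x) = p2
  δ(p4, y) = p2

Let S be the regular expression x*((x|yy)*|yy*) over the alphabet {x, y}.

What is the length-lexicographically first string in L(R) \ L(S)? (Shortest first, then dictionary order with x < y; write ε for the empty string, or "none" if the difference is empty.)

yxx

The string yxx is accepted by R but not by S.
No shorter string lies in the difference, and yxx is the lexicographically first length-3 string in L(R) \ L(S).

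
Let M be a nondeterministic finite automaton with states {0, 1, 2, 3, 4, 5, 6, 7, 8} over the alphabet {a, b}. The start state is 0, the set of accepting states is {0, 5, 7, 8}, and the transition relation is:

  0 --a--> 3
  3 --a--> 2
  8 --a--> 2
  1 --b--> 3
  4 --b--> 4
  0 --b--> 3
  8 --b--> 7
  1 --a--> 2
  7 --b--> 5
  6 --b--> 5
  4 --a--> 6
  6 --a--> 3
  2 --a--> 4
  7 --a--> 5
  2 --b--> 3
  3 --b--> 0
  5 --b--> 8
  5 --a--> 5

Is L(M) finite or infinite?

infinite

State 0 is reachable from the start and can reach an accepting state, and it lies on the cycle 0 → 3 → 0.
Traversing that cycle any number of times yields accepted strings of unbounded length, so the language is infinite.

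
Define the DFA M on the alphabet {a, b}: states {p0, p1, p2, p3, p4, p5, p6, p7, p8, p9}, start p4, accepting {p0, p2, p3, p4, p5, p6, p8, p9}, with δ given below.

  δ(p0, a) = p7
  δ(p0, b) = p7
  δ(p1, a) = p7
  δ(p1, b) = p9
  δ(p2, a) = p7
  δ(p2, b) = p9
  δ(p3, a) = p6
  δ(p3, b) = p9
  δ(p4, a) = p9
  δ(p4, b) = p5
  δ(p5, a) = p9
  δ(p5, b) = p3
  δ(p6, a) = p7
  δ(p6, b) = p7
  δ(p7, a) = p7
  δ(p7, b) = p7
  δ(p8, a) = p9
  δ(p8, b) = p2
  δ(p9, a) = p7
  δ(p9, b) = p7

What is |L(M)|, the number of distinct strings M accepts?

The useful subgraph on states {p3, p4, p5, p6, p9} is acyclic, so L(M) is finite; the longest accepting path visits 4 useful states, giving maximum string length 3.
Counting accepting paths from p4 by length: 1 of length 0, 2 of length 1, 2 of length 2, 2 of length 3. Total 7.

7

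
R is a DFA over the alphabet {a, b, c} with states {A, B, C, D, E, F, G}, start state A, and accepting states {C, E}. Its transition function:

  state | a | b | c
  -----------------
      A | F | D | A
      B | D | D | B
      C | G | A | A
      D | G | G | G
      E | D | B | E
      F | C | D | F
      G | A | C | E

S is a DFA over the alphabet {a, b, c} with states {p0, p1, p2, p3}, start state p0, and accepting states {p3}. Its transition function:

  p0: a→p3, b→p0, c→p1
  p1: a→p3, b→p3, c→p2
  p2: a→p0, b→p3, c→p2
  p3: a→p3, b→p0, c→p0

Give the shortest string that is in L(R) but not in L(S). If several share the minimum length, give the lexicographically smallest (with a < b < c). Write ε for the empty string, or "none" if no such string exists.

The string bab is accepted by R but not by S.
No shorter string lies in the difference, and bab is the lexicographically first length-3 string in L(R) \ L(S).

bab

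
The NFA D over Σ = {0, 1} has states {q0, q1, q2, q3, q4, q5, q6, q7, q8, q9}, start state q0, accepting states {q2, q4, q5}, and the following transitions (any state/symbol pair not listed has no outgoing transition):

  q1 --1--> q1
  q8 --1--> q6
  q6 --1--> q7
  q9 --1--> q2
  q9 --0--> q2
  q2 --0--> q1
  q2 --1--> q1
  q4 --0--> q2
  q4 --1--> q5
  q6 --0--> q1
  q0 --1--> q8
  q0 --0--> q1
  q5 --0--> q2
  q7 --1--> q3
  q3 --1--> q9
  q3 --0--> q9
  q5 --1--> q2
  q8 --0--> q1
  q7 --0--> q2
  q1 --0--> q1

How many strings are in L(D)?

The useful subgraph on states {q0, q2, q3, q6, q7, q8, q9} is acyclic, so L(D) is finite; the longest accepting path visits 7 useful states, giving maximum string length 6.
Counting accepting paths from q0 by length: 1 of length 4, 4 of length 6. Total 5.

5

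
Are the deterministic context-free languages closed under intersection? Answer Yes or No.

DCFLs are closed under complement (normalise the DPDA to read all of its input, then flip the verdict). If they were also closed under intersection, De Morgan would make them closed under union; but {aⁿbⁿ : n≥0} and {aⁿb²ⁿ : n≥0} are DCFLs (push the a's; pop one per b, respectively one per two b's) whose union no deterministic PDA accepts: a DPDA for it would have a single run on aⁿb²ⁿ, accepting after the prefix aⁿbⁿ and accepting again after n more b's; an ordinary PDA that simulates it on a's and b's and, at any moment when it is accepting, may switch to reading only a fresh letter c while feeding each c to the simulation as a b, would accept aⁱbʲcᵏ (k≥1) exactly when both aⁱbʲ and aⁱbʲ⁺ᵏ are in the language, i.e. its language intersected with the regular set a*b*c⁺ would be exactly {aⁿbⁿcⁿ : n≥1} — impossible, since context-free languages are closed under intersection with regular sets and {aⁿbⁿcⁿ} is not context-free.

No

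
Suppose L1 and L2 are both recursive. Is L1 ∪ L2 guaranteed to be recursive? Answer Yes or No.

Yes

Run a decider for L₁ and then a decider for L₂ on the input and accept if either accepts; both sub-runs halt, so this is again a decider.
So the recursive languages are closed under union.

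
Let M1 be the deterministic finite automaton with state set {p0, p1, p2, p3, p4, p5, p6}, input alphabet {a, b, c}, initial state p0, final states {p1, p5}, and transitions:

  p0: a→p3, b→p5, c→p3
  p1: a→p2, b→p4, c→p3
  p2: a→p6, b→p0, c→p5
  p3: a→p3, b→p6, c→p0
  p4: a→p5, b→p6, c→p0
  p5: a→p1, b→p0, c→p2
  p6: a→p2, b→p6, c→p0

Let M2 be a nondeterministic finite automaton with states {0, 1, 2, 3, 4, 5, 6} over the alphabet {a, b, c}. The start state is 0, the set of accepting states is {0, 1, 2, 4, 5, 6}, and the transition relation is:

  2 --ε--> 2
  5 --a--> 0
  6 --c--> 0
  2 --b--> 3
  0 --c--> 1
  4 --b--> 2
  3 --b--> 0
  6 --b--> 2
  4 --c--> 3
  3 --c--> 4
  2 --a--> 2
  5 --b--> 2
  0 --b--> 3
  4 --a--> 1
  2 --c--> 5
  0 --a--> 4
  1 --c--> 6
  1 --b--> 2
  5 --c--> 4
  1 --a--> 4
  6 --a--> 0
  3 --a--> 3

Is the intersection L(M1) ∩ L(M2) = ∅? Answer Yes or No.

No

The string acb is accepted by both M1 and M2.
Hence L(M1) ∩ L(M2) ≠ ∅.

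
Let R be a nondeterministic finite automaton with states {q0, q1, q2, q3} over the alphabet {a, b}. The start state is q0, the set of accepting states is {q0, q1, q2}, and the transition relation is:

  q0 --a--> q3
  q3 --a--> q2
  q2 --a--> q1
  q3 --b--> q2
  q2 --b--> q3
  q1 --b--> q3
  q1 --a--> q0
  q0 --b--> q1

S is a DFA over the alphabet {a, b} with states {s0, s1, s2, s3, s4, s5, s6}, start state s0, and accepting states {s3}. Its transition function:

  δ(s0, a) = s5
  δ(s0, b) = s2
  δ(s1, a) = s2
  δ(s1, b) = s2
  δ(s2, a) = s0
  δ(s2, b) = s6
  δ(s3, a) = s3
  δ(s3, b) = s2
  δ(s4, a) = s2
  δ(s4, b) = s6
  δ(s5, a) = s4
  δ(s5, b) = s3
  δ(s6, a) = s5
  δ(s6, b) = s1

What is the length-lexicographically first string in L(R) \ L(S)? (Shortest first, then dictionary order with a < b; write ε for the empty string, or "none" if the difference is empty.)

ε

The empty string ε is accepted by R but not by S.
Since ε is the unique shortest string, it is the required witness.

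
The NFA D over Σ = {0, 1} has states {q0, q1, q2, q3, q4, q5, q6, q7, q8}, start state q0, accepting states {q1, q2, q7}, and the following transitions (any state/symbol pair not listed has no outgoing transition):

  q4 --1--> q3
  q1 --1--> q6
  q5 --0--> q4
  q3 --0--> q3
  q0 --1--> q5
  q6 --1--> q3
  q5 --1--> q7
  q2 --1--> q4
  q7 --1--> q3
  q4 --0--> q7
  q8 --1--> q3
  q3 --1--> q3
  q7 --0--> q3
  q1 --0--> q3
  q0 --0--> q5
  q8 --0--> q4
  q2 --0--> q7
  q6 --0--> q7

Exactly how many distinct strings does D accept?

The useful subgraph on states {q0, q4, q5, q7} is acyclic, so L(D) is finite; the longest accepting path visits 4 useful states, giving maximum string length 3.
Counting accepting paths from q0 by length: 2 of length 2, 2 of length 3. Total 4.

4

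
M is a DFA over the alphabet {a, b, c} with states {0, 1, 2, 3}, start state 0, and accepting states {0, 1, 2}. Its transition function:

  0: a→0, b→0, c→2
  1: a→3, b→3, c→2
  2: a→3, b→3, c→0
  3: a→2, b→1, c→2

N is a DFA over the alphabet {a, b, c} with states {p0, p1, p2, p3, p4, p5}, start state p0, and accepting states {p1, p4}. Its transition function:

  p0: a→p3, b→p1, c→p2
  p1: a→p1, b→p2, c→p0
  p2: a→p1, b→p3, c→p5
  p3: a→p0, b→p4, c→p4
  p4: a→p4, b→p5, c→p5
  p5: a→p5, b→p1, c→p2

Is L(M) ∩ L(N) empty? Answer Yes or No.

The string b is accepted by both M and N.
Hence L(M) ∩ L(N) ≠ ∅.

No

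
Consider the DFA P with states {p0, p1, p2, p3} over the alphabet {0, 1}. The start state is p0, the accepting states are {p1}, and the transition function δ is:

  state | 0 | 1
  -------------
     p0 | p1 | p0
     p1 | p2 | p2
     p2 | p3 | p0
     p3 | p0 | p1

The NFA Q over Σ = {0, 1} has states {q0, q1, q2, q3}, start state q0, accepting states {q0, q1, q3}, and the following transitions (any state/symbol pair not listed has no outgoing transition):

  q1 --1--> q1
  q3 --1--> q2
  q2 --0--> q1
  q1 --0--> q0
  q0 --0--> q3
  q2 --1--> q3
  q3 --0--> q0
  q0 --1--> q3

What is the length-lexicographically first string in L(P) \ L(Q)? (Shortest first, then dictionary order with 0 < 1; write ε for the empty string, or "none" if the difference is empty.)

0001

The string 0001 is accepted by P but not by Q.
No shorter string lies in the difference, and 0001 is the lexicographically first length-4 string in L(P) \ L(Q).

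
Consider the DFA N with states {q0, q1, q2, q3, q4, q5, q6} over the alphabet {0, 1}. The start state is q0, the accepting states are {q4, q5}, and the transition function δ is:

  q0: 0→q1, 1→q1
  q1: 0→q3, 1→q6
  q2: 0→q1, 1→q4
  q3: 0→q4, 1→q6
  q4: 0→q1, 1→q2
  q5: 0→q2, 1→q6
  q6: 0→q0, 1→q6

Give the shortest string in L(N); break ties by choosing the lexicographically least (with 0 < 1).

A breadth-first search from q0 reaches an accepting state first via the path q0 → q1 → q3 → q4 on input 000.
No string of length < 3 is accepted (BFS exhausts all shorter strings without reaching an accepting state), and 000 is the lexicographically least accepting string of length 3.

000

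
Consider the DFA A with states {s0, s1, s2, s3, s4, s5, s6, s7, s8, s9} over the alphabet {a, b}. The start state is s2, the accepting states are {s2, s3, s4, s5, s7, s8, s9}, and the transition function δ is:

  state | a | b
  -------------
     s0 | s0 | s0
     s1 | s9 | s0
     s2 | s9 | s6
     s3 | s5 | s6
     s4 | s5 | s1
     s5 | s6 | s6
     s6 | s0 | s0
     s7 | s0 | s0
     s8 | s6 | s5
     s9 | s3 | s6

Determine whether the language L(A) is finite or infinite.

The useful states (reachable from s2 and able to reach an accepting state) are {s2, s3, s5, s9}.
Restricted to these states the transition graph has no cycle, so every accepting path has bounded length and L is finite.

finite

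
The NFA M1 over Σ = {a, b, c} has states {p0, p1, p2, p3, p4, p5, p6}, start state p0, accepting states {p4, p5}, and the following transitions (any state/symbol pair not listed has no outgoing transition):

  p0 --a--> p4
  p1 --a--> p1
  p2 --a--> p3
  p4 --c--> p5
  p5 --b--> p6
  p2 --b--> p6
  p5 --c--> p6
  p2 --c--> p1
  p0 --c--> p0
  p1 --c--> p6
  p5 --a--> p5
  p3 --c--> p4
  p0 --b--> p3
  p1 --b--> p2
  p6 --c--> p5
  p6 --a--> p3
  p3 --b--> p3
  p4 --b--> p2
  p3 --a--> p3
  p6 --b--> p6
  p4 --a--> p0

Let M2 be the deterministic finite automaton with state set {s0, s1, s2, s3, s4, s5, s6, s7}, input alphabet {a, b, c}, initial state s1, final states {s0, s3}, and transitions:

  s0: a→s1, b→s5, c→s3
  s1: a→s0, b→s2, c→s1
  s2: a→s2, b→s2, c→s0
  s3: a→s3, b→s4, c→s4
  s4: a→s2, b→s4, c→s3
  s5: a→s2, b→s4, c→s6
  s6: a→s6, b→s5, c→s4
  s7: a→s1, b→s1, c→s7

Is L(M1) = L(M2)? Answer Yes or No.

Yes

Exploring the product automaton M1 × M2 from the start pair (p0, s1), following both machines on each input symbol, reaches 7 state pairs: (p0, s1), (p4, s0), (p3, s2), (p2, s5), (p5, s3), (p6, s4), (p1, s6).
M1 accepts in {p4, p5} and M2 accepts in {s0, s3}. In every reachable pair the two components are either both accepting — (p4, s0), (p5, s3) — or both non-accepting, so no string is accepted by exactly one of the machines: L(M1) \ L(M2) and L(M2) \ L(M1) are both empty.
Hence every string is accepted by M1 iff it is accepted by M2, and the two languages coincide.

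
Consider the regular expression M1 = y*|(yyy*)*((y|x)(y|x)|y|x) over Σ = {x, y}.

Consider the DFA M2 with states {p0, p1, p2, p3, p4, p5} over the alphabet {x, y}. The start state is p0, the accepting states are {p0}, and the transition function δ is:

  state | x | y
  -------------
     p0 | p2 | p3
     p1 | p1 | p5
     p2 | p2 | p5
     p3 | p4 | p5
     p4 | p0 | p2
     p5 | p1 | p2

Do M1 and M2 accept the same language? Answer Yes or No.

The string x is accepted by M1 but rejected by M2.
So L(M1) ≠ L(M2).

No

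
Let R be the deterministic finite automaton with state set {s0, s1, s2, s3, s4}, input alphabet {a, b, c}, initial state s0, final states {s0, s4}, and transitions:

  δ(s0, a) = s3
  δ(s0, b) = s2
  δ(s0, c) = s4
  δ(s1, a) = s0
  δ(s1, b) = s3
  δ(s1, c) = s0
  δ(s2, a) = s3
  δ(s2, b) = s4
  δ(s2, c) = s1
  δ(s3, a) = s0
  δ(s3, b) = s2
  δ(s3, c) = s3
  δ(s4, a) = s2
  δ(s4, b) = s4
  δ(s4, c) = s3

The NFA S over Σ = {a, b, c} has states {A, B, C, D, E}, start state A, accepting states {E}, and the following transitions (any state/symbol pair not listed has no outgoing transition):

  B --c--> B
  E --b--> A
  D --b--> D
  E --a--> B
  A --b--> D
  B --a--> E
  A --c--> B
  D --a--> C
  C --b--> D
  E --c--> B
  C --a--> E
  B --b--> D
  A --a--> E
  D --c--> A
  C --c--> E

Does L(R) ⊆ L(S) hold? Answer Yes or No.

The empty string ε is in L(R) but not in L(S).
So L(R) ⊄ L(S).

No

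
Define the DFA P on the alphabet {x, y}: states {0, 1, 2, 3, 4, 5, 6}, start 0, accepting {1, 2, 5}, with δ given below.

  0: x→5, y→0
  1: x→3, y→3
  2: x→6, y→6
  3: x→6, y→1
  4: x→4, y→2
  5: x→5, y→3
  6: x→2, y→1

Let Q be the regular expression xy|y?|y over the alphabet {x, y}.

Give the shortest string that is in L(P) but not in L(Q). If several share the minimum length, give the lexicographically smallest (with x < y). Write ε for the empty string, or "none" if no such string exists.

The string x is accepted by P but not by Q.
No shorter string lies in the difference, and x is the lexicographically first length-1 string in L(P) \ L(Q).

x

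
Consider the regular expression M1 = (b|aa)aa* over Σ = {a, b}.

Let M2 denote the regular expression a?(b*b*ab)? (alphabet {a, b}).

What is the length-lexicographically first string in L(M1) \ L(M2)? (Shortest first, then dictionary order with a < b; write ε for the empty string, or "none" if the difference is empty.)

ba

The string ba is accepted by M1 but not by M2.
No shorter string lies in the difference, and ba is the lexicographically first length-2 string in L(M1) \ L(M2).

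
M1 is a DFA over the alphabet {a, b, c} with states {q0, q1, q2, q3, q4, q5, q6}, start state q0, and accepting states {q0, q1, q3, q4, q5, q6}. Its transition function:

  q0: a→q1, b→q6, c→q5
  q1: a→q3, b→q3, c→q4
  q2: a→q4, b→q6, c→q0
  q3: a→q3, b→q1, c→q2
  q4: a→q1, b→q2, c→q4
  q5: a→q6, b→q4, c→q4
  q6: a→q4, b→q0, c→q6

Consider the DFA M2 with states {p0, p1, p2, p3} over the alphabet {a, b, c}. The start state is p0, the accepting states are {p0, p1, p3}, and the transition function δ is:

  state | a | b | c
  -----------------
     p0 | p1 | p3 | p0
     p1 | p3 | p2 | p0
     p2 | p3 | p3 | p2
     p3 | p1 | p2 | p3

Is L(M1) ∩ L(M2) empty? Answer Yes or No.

No

The empty string ε is accepted by both M1 and M2.
Hence L(M1) ∩ L(M2) ≠ ∅.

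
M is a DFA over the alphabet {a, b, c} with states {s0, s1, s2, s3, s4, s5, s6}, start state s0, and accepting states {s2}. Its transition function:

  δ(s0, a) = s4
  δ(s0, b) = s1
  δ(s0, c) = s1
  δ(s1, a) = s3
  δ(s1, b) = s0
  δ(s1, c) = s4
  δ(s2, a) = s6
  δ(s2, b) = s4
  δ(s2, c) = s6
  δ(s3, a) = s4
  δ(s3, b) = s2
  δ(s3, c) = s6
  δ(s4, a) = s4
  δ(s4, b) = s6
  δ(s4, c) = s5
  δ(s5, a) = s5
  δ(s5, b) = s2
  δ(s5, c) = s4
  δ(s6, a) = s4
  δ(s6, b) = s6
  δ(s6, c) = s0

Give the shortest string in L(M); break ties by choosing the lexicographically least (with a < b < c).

acb

A breadth-first search from s0 reaches an accepting state first via the path s0 → s4 → s5 → s2 on input acb.
No string of length < 3 is accepted (BFS exhausts all shorter strings without reaching an accepting state), and acb is the lexicographically least accepting string of length 3.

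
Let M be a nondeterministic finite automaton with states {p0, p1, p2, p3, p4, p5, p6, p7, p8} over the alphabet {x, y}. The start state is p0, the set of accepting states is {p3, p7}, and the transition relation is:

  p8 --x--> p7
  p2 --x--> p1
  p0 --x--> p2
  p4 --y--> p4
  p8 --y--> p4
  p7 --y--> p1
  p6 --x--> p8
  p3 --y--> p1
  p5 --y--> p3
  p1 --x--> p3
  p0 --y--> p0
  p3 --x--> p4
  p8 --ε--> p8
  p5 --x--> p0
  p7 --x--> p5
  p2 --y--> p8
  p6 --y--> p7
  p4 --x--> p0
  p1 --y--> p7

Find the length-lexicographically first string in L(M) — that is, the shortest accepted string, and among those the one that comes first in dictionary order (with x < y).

xxx

A breadth-first search from p0 reaches an accepting state first via the path p0 → p2 → p1 → p3 on input xxx.
No string of length < 3 is accepted (BFS exhausts all shorter strings without reaching an accepting state), and xxx is the lexicographically least accepting string of length 3.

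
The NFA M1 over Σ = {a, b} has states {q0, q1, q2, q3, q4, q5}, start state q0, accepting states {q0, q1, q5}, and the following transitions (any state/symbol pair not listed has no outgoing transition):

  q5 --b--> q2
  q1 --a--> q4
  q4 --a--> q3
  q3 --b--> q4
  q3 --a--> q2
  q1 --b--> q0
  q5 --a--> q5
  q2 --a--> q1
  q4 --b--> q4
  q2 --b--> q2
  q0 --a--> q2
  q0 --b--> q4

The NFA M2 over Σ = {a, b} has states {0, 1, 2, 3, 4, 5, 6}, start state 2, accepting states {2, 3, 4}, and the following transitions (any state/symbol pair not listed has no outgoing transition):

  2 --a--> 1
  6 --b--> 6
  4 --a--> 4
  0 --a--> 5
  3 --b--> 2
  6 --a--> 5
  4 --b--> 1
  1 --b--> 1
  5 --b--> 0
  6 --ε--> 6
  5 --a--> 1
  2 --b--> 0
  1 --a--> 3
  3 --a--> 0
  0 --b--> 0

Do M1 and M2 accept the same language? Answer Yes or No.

Yes

Exploring the product automaton M1 × M2 from the start pair (q0, 2), following both machines on each input symbol, reaches 5 state pairs: (q0, 2), (q2, 1), (q4, 0), (q1, 3), (q3, 5).
M1 accepts in {q0, q1, q5} and M2 accepts in {2, 3, 4}. In every reachable pair the two components are either both accepting — (q0, 2), (q1, 3) — or both non-accepting, so no string is accepted by exactly one of the machines: L(M1) \ L(M2) and L(M2) \ L(M1) are both empty.
Hence every string is accepted by M1 iff it is accepted by M2, and the two languages coincide.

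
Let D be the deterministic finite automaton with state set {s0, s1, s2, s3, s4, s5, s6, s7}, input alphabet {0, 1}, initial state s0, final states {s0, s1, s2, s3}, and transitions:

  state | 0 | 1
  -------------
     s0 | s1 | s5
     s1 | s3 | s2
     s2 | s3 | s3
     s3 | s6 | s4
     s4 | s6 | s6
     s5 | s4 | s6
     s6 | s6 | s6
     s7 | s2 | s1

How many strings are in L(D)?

The useful subgraph on states {s0, s1, s2, s3} is acyclic, so L(D) is finite; the longest accepting path visits 4 useful states, giving maximum string length 3.
Counting accepting paths from s0 by length: 1 of length 0, 1 of length 1, 2 of length 2, 2 of length 3. Total 6.

6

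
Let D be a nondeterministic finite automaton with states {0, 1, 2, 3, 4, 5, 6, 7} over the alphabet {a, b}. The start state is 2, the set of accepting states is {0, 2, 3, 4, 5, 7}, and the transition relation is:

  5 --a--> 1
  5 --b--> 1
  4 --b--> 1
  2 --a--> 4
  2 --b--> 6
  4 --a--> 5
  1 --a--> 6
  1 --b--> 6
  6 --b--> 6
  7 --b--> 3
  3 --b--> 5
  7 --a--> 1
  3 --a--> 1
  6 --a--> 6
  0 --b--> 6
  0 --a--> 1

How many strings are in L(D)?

The useful subgraph on states {2, 4, 5} is acyclic, so L(D) is finite; the longest accepting path visits 3 useful states, giving maximum string length 2.
Counting accepting paths from 2 by length: 1 of length 0, 1 of length 1, 1 of length 2. Total 3.

3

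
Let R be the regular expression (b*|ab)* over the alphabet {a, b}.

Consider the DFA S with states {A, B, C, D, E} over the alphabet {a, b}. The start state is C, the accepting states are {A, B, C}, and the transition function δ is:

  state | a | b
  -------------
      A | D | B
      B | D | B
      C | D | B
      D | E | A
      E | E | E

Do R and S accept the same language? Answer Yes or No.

Yes

Converting the expression R to a DFA (subset construction, then merging equivalent states) gives the minimal DFA with states {r0, r1, r2}, start state r0, accepting states {r0} and transitions r0: a→r1, b→r0; r1: a→r2, b→r0; r2: a→r2, b→r2.
Exploring the product automaton R × S from the start pair (r0, C), following both machines on each input symbol, reaches 5 state pairs: (r0, C), (r1, D), (r0, B), (r2, E), (r0, A).
R accepts in {r0} and S accepts in {A, B, C}. In every reachable pair the two components are either both accepting — (r0, C), (r0, B), (r0, A) — or both non-accepting, so no string is accepted by exactly one of the machines: L(R) \ L(S) and L(S) \ L(R) are both empty.
Hence every string is accepted by R iff it is accepted by S, and the two languages coincide.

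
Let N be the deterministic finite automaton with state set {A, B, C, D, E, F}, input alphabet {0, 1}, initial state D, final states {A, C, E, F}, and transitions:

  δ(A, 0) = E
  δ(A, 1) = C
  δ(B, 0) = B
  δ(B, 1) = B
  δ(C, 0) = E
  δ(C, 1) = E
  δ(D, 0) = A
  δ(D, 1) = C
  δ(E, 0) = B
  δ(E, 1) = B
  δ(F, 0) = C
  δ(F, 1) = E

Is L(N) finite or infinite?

finite

The useful states (reachable from D and able to reach an accepting state) are {A, C, D, E}.
Restricted to these states the transition graph has no cycle, so every accepting path has bounded length and L is finite.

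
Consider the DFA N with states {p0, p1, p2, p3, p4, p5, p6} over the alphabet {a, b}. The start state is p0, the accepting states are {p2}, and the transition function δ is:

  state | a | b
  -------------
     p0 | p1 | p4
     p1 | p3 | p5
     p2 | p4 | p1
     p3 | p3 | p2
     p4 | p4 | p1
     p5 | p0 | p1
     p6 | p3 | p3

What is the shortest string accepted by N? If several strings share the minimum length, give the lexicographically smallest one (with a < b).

aab

A breadth-first search from p0 reaches an accepting state first via the path p0 → p1 → p3 → p2 on input aab.
No string of length < 3 is accepted (BFS exhausts all shorter strings without reaching an accepting state), and aab is the lexicographically least accepting string of length 3.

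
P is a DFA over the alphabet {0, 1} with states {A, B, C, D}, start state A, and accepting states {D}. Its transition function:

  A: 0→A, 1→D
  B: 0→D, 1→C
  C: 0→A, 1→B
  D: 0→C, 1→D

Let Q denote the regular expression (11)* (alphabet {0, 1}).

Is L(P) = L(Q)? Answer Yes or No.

No

The string 1 is accepted by P but rejected by Q.
So L(P) ≠ L(Q).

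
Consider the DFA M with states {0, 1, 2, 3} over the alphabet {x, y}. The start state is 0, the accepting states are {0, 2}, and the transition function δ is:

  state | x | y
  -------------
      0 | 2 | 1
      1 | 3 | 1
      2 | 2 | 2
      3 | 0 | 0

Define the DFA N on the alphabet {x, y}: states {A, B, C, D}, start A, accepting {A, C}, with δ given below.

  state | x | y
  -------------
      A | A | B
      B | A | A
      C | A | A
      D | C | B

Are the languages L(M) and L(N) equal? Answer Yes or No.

The string xy is accepted by M but rejected by N.
So L(M) ≠ L(N).

No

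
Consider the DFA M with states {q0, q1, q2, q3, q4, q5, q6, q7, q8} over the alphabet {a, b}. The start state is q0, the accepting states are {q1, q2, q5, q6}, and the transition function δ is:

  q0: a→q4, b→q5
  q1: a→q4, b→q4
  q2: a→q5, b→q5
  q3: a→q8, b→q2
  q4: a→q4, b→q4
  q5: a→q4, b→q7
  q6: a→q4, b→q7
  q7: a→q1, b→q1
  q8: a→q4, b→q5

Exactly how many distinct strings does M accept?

3

The useful subgraph on states {q0, q1, q5, q7} is acyclic, so L(M) is finite; the longest accepting path visits 4 useful states, giving maximum string length 3.
Counting accepting paths from q0 by length: 1 of length 1, 2 of length 3. Total 3.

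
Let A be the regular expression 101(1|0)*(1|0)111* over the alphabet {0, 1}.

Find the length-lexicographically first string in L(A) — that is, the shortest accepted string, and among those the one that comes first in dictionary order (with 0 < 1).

101011

By inspection of the expression, no string of length less than 6 matches, and 101011 is the lexicographically first match of length 6.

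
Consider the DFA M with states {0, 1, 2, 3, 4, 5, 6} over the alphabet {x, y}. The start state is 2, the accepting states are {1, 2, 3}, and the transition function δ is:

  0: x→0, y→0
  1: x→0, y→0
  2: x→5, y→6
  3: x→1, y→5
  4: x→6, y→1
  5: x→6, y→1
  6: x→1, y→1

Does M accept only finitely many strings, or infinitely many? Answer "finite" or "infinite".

finite

The useful states (reachable from 2 and able to reach an accepting state) are {1, 2, 5, 6}.
Restricted to these states the transition graph has no cycle, so every accepting path has bounded length and L is finite.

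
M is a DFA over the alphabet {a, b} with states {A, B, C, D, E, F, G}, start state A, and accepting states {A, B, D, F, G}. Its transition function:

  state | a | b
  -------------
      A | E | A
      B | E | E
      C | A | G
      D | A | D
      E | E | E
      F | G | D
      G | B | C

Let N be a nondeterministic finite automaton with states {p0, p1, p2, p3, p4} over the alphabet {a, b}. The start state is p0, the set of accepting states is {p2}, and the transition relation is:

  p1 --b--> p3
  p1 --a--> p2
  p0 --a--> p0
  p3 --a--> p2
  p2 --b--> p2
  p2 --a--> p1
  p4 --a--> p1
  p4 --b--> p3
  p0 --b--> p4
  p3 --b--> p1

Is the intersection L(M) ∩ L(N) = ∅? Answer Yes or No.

Yes

Exploring the product automaton M × N from the start pair (A, p0), following both machines on each input symbol, reaches 9 state pairs: (A, p0), (E, p0), (A, p4), (E, p4), (E, p1), (A, p3), (E, p3), (E, p2), (A, p1).
M accepts in {A, B, D, F, G} and N accepts in {p2}; no reachable pair has both components accepting, so no string drives both machines to acceptance simultaneously and L(M) ∩ L(N) = ∅.
So no string is accepted by both, and the intersection is empty.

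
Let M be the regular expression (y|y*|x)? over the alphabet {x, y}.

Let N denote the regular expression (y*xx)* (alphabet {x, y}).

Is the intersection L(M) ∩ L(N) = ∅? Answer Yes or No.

The empty string ε is accepted by both M and N.
Hence L(M) ∩ L(N) ≠ ∅.

No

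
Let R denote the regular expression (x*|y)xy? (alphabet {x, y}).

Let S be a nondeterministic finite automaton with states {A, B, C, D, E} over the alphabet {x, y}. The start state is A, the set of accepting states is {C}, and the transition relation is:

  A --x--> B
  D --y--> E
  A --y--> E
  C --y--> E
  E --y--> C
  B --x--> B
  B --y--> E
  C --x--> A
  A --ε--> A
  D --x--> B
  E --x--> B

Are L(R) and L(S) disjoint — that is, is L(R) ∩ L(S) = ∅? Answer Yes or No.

Converting the expression R to a DFA (subset construction, then merging equivalent states) gives the minimal DFA with states {r0, r1, r2, r3, r4, r5}, start state r0, accepting states {r1, r3, r4} and transitions r0: x→r1, y→r2; r1: x→r1, y→r3; r2: x→r4, y→r5; r3: x→r5, y→r5; r4: x→r5, y→r3; r5: x→r5, y→r5.
Exploring the product automaton R × S from the start pair (r0, A), following both machines on each input symbol, reaches 9 state pairs: (r0, A), (r1, B), (r2, E), (r3, E), (r4, B), (r5, C), (r5, B), (r5, A), (r5, E).
R accepts in {r1, r3, r4} and S accepts in {C}; no reachable pair has both components accepting, so no string drives both machines to acceptance simultaneously and L(R) ∩ L(S) = ∅.
So no string is accepted by both, and the intersection is empty.

Yes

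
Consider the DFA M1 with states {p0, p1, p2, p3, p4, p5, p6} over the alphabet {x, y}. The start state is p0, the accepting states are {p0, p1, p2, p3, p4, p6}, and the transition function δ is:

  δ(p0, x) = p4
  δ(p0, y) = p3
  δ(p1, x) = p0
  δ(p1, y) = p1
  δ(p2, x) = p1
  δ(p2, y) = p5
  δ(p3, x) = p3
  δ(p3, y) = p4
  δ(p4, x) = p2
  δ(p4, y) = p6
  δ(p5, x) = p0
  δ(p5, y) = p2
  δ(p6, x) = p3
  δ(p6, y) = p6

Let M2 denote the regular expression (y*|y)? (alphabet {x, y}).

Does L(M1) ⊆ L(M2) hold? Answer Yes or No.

The string x is in L(M1) but not in L(M2).
So L(M1) ⊄ L(M2).

No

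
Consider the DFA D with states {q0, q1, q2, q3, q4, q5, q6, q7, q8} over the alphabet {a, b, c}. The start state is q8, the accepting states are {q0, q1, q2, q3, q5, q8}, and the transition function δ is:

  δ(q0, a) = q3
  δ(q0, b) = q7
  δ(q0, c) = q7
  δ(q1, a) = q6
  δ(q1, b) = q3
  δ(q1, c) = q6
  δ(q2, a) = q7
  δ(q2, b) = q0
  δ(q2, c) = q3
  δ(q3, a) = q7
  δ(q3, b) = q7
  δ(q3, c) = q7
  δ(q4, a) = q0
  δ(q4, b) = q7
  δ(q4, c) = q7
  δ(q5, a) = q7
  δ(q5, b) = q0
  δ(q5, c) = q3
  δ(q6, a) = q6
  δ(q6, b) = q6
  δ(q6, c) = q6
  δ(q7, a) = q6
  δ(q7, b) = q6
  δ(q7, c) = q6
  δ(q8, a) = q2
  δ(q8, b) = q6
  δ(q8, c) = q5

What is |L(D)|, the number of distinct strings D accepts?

9

The useful subgraph on states {q0, q2, q3, q5, q8} is acyclic, so L(D) is finite; the longest accepting path visits 4 useful states, giving maximum string length 3.
Counting accepting paths from q8 by length: 1 of length 0, 2 of length 1, 4 of length 2, 2 of length 3. Total 9.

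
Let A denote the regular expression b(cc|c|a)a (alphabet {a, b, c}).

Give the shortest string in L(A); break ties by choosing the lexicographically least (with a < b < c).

baa

By inspection of the expression, no string of length less than 3 matches, and baa is the lexicographically first match of length 3.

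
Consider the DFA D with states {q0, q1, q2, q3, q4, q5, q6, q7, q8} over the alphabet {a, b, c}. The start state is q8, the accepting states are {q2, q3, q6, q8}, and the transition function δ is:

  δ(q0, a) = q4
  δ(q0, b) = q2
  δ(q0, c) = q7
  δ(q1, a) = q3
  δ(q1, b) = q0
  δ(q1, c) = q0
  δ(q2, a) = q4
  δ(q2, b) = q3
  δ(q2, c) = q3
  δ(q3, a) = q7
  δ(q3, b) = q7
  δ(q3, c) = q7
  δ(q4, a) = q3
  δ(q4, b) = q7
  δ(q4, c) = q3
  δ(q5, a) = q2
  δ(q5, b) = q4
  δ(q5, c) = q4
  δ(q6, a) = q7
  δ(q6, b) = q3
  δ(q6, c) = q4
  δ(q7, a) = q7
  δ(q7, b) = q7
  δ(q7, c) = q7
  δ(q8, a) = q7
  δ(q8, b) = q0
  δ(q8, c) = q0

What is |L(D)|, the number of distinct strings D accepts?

The useful subgraph on states {q0, q2, q3, q4, q8} is acyclic, so L(D) is finite; the longest accepting path visits 5 useful states, giving maximum string length 4.
Counting accepting paths from q8 by length: 1 of length 0, 2 of length 2, 8 of length 3, 4 of length 4. Total 15.

15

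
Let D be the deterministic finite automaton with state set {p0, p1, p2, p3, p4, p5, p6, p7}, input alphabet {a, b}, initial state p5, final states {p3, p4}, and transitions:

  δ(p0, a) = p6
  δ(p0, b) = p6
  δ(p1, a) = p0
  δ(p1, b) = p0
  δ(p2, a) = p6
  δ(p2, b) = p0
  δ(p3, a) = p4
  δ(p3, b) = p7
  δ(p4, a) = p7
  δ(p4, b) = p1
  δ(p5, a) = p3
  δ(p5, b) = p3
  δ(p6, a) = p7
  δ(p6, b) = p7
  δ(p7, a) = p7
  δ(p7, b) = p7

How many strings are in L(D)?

The useful subgraph on states {p3, p4, p5} is acyclic, so L(D) is finite; the longest accepting path visits 3 useful states, giving maximum string length 2.
Counting accepting paths from p5 by length: 2 of length 1, 2 of length 2. Total 4.

4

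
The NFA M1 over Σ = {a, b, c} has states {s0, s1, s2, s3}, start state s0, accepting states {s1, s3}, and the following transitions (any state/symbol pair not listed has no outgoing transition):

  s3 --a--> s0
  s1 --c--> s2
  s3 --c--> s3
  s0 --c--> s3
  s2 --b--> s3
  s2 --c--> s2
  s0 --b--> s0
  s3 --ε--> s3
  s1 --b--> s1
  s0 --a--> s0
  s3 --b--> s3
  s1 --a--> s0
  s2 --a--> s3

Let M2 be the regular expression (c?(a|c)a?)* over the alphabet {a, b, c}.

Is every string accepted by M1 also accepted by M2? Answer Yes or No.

The string bc is in L(M1) but not in L(M2).
So L(M1) ⊄ L(M2).

No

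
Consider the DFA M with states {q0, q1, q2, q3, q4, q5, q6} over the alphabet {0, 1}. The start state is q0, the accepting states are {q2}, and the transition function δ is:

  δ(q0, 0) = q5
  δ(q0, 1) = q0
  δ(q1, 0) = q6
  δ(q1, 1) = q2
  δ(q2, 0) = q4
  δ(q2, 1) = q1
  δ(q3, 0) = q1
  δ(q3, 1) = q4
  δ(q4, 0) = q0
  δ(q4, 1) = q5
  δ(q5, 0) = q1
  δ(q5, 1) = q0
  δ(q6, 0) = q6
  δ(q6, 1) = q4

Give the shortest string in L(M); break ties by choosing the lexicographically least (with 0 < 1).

A breadth-first search from q0 reaches an accepting state first via the path q0 → q5 → q1 → q2 on input 001.
No string of length < 3 is accepted (BFS exhausts all shorter strings without reaching an accepting state), and 001 is the lexicographically least accepting string of length 3.

001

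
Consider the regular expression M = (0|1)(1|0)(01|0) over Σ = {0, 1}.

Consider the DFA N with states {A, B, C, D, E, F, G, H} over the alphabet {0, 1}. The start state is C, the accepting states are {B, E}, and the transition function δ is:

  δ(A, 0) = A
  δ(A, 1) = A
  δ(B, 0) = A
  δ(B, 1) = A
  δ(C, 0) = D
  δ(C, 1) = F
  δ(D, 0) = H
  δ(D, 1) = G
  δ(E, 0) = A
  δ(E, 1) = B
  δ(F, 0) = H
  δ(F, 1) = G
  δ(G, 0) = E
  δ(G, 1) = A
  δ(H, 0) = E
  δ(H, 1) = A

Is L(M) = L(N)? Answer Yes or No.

Yes

Converting the expression M to a DFA (subset construction, then merging equivalent states) gives the minimal DFA with states {m0, m1, m2, m3, m4, m5}, start state m0, accepting states {m3, m5} and transitions m0: 0→m1, 1→m1; m1: 0→m2, 1→m2; m2: 0→m3, 1→m4; m3: 0→m4, 1→m5; m4: 0→m4, 1→m4; m5: 0→m4, 1→m4.
Exploring the product automaton M × N from the start pair (m0, C), following both machines on each input symbol, reaches 8 state pairs: (m0, C), (m1, D), (m1, F), (m2, H), (m2, G), (m3, E), (m4, A), (m5, B).
M accepts in {m3, m5} and N accepts in {B, E}. In every reachable pair the two components are either both accepting — (m3, E), (m5, B) — or both non-accepting, so no string is accepted by exactly one of the machines: L(M) \ L(N) and L(N) \ L(M) are both empty.
Hence every string is accepted by M iff it is accepted by N, and the two languages coincide.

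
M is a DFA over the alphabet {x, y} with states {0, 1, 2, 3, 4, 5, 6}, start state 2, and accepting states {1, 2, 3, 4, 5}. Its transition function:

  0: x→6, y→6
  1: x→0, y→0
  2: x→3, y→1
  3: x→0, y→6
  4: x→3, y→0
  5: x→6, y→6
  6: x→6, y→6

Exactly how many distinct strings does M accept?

3

The useful subgraph on states {1, 2, 3} is acyclic, so L(M) is finite; the longest accepting path visits 2 useful states, giving maximum string length 1.
Counting accepting paths from 2 by length: 1 of length 0, 2 of length 1. Total 3.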